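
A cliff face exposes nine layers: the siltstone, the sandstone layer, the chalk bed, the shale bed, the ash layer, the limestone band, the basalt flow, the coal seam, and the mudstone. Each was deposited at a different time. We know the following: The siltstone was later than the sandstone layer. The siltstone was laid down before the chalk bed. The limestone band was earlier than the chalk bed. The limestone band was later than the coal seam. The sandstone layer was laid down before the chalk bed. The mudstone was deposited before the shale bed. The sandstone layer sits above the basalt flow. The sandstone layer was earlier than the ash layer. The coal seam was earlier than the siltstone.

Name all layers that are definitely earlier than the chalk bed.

Directly stated before the chalk bed: the limestone band, the sandstone layer, and the siltstone.
The basalt flow reaches the chalk bed via the basalt flow → the sandstone layer → the chalk bed.
The coal seam reaches the chalk bed via the coal seam → the limestone band → the chalk bed.

the basalt flow, the coal seam, the limestone band, the sandstone layer, the siltstone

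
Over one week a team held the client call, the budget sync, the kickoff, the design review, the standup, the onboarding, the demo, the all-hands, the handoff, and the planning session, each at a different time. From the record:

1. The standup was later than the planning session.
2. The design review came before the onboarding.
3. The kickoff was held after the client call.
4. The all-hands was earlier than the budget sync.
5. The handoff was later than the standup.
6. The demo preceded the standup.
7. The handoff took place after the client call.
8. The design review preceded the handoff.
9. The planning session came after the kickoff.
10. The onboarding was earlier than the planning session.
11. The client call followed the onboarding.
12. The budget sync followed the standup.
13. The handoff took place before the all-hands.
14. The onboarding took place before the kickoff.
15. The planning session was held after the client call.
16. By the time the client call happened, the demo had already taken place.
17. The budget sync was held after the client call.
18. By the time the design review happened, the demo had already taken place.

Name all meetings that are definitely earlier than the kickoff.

Directly stated before the kickoff: the client call and the onboarding.
The demo reaches the kickoff via the demo → the client call → the kickoff.
The design review reaches the kickoff via the design review → the onboarding → the kickoff.
No chain forces the handoff (or any of the others) ahead of the kickoff.

the client call, the demo, the design review, the onboarding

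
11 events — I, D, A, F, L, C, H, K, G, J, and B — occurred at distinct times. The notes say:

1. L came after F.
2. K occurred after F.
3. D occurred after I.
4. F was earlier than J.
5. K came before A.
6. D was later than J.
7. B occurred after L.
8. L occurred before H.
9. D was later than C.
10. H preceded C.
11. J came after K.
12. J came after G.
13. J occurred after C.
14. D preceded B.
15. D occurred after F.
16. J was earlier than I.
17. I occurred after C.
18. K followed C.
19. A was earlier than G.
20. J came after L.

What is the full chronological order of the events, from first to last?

F, L, H, C, K, A, G, J, I, D, B

The constraints fix every adjacent pair, so only one ordering works:
F → L → H → C → K → A → G → J → I → D → B.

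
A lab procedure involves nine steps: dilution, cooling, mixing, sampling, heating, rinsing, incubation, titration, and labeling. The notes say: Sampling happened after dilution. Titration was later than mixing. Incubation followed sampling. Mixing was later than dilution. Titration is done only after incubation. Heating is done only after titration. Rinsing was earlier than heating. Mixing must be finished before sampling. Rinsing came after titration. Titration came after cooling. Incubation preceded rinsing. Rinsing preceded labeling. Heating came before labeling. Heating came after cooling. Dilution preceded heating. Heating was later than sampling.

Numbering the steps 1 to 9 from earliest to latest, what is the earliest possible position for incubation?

4

Dilution, mixing, and sampling must all come before incubation — 3 forced predecessors.
Nothing else is forced ahead of incubation, so its earliest slot is position 3 + 1 = 4.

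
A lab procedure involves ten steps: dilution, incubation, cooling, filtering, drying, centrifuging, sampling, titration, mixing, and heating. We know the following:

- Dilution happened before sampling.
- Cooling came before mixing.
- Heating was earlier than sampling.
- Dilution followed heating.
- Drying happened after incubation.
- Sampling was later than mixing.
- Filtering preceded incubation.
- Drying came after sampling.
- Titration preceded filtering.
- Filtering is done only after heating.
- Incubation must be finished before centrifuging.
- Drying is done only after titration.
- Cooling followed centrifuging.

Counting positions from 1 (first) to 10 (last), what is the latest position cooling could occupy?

Cooling must come before drying, mixing, and sampling — 3 steps forced after it.
Everything else can be placed before cooling in some valid order, so cooling can sit as late as position 10 − 3 = 7.

7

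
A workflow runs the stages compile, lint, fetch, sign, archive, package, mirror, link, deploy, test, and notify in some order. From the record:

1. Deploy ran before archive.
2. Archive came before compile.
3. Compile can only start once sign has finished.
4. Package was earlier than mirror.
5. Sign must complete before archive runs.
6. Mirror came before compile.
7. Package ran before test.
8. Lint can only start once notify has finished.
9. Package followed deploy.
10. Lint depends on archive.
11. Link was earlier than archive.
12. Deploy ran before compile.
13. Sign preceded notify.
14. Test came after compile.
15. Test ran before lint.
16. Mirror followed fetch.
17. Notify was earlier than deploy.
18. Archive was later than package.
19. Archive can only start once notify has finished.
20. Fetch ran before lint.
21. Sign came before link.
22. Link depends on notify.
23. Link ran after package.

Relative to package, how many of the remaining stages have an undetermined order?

Forced before package: deploy, notify, and sign; forced after package: archive, compile, link, lint, mirror, and test.
That leaves fetch with no forced order relative to package — 1.

1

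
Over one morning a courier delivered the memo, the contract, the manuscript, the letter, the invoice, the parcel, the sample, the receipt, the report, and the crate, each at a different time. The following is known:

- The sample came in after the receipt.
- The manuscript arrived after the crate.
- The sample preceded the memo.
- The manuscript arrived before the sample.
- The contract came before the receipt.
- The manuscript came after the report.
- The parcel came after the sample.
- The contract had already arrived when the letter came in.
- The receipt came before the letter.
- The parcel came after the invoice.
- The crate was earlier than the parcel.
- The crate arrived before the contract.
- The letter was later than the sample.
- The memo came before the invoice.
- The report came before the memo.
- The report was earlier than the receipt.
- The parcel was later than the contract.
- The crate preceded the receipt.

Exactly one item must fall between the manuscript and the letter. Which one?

the sample

Tracing the constraints gives the manuscript → the sample → the letter, so the sample sits after the manuscript and before the letter.
No other item is forced both after the manuscript and before the letter.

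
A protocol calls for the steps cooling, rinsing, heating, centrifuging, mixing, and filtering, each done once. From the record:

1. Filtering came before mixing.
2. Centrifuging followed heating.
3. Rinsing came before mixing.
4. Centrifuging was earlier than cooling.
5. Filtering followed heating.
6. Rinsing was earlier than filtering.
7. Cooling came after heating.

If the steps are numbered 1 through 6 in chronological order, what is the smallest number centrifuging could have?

Heating must come before centrifuging — 1 forced predecessor.
Nothing else is forced ahead of centrifuging, so its earliest slot is position 1 + 1 = 2.

2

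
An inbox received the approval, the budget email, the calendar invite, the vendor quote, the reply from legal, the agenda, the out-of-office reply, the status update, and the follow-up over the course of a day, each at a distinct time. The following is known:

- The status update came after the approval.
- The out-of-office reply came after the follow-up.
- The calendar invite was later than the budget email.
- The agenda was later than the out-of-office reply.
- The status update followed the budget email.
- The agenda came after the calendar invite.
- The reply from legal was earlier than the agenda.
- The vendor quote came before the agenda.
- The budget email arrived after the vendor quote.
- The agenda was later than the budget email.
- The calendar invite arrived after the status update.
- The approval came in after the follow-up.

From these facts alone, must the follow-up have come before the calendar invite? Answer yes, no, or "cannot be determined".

yes

Chain the constraints: the follow-up → the approval → the status update → the calendar invite. Each link is directly stated, so the follow-up comes before the calendar invite.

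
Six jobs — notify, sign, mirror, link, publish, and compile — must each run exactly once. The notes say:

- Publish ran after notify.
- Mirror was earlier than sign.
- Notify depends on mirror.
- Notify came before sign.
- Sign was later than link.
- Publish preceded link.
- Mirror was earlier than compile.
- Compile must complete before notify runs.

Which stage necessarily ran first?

Mirror has a chain of constraints placing it before every other stage, so mirror must be first.

mirror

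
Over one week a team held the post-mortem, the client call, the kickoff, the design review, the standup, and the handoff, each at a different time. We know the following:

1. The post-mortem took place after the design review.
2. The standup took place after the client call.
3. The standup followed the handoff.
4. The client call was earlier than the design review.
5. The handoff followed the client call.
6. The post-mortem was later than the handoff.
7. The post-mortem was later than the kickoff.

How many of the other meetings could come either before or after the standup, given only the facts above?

Forced before the standup: the client call and the handoff.
That leaves the design review, the kickoff, and the post-mortem with no forced order relative to the standup — 3.

3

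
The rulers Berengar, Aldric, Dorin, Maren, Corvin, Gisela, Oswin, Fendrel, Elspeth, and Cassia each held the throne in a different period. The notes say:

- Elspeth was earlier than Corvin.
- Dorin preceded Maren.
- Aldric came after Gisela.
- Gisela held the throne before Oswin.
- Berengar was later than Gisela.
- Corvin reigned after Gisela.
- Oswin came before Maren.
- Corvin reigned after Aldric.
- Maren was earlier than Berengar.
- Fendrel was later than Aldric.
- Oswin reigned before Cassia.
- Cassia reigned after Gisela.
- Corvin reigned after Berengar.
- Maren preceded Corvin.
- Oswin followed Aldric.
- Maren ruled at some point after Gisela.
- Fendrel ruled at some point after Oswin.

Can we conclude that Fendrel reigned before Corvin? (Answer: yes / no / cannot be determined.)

No chain of stated constraints runs from Fendrel to Corvin, and none runs from Corvin to Fendrel either.
So the relative order of Fendrel and Corvin is not fixed by the given facts.

cannot be determined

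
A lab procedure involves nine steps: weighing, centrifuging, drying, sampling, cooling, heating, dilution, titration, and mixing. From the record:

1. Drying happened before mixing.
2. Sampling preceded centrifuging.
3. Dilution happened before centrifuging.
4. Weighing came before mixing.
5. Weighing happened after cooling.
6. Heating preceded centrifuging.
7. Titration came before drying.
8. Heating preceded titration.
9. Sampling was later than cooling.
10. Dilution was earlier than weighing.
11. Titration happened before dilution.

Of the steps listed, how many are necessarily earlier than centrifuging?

Directly stated before centrifuging: dilution, heating, and sampling.
Cooling reaches centrifuging via cooling → sampling → centrifuging.
Titration reaches centrifuging via titration → dilution → centrifuging.
No chain forces mixing (or any of the others) ahead of centrifuging.
That's cooling, dilution, heating, sampling, and titration — 5 in all.

5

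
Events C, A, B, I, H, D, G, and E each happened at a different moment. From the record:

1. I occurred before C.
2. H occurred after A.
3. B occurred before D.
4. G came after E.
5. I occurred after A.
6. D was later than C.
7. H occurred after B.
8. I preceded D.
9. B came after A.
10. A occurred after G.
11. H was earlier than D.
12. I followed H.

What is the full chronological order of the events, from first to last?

The constraints fix every adjacent pair, so only one ordering works:
E → G → A → B → H → I → C → D.

E, G, A, B, H, I, C, D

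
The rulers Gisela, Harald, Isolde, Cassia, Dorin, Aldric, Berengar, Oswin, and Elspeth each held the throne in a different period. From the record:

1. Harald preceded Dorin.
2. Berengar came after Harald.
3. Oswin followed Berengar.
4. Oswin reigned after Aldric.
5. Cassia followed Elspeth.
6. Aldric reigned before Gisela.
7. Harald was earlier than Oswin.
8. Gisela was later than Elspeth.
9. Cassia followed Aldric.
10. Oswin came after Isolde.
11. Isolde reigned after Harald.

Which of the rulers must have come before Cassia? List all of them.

Directly stated before Cassia: Aldric and Elspeth.
No chain forces Harald (or any of the others) ahead of Cassia.

Aldric, Elspeth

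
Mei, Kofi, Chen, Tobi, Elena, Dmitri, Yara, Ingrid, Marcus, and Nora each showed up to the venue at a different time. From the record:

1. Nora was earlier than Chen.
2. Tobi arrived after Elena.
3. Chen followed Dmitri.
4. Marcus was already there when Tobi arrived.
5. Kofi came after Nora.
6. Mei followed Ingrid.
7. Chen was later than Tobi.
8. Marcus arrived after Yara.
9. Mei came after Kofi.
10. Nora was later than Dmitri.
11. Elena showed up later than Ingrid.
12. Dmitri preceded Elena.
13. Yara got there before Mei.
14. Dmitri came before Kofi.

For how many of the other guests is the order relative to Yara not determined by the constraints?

Forced after Yara: Chen, Marcus, Mei, and Tobi.
That leaves Dmitri, Elena, Ingrid, Kofi, and Nora with no forced order relative to Yara — 5.

5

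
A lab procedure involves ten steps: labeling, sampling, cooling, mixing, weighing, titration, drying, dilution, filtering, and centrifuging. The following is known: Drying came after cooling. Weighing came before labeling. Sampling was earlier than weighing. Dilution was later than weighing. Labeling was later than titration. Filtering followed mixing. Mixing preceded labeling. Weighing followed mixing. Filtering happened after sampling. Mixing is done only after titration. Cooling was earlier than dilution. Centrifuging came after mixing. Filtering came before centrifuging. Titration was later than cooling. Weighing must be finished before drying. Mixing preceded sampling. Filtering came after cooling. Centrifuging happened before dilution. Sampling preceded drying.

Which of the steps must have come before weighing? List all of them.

Directly stated before weighing: mixing and sampling.
Cooling reaches weighing via cooling → titration → mixing → weighing.
Titration reaches weighing via titration → mixing → weighing.

cooling, mixing, sampling, titration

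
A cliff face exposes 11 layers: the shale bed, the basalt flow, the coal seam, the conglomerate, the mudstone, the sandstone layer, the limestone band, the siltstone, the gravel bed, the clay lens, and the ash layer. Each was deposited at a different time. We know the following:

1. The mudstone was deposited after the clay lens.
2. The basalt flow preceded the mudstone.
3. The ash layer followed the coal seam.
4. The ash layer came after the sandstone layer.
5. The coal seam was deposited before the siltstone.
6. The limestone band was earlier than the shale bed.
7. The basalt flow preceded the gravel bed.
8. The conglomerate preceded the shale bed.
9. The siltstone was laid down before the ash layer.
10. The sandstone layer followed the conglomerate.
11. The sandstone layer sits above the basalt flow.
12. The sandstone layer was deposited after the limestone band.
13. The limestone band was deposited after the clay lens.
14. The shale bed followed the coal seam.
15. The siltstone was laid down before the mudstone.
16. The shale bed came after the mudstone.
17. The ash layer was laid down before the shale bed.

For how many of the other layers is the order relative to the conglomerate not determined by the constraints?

7

Forced after the conglomerate: the ash layer, the sandstone layer, and the shale bed.
That leaves the basalt flow, the clay lens, the coal seam, the gravel bed, the limestone band, the mudstone, and the siltstone with no forced order relative to the conglomerate — 7.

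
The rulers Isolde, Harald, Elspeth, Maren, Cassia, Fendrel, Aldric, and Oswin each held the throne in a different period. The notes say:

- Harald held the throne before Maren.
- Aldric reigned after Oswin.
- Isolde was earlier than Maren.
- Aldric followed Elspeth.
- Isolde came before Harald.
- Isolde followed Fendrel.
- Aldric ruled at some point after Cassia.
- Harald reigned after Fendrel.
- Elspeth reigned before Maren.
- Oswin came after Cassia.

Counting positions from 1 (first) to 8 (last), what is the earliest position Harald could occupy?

Fendrel and Isolde must both come before Harald — 2 forced predecessors.
Nothing else is forced ahead of Harald, so their earliest slot is position 2 + 1 = 3.

3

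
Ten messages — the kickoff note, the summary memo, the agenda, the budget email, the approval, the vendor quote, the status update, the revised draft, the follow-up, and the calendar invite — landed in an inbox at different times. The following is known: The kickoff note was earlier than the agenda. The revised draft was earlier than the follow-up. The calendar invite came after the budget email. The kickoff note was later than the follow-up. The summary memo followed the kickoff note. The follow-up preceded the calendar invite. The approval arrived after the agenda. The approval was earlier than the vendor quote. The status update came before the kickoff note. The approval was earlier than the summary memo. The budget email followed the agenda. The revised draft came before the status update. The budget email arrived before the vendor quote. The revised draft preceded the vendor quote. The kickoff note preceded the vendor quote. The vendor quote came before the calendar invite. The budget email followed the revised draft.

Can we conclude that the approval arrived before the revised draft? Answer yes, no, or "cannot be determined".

no

Tracing the constraints gives the revised draft → the follow-up → the kickoff note → the agenda → the approval, so the revised draft must come before the approval.
That means the approval cannot be before the revised draft.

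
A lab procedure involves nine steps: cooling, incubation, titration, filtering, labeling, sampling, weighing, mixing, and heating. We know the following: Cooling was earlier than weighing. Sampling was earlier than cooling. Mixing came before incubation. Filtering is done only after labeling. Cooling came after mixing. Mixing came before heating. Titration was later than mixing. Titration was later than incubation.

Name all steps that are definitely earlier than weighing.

cooling, mixing, sampling

Directly stated before weighing: cooling.
Mixing reaches weighing via mixing → cooling → weighing.
Sampling reaches weighing via sampling → cooling → weighing.
No chain forces titration (or any of the others) ahead of weighing.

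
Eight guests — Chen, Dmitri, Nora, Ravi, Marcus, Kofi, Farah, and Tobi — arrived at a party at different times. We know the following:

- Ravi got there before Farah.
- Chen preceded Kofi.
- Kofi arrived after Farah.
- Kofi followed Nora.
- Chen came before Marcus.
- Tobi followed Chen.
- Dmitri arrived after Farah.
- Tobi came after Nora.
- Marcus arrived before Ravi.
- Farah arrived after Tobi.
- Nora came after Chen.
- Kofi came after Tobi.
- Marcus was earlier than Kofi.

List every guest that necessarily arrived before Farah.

Chen, Marcus, Nora, Ravi, Tobi

Directly stated before Farah: Ravi and Tobi.
Chen reaches Farah via Chen → Tobi → Farah.
Marcus reaches Farah via Marcus → Ravi → Farah.
Nora reaches Farah via Nora → Tobi → Farah.
No chain forces Kofi (or any of the others) ahead of Farah.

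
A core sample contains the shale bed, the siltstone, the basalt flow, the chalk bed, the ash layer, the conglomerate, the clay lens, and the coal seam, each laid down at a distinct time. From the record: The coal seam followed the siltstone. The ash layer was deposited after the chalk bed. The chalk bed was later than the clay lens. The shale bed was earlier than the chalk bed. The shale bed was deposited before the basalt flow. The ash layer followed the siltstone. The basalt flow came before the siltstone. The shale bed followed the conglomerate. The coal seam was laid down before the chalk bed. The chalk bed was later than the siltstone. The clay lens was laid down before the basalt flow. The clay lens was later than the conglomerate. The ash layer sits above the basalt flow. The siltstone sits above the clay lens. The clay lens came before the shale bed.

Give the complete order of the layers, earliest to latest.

The constraints fix every adjacent pair, so only one ordering works:
the conglomerate → the clay lens → the shale bed → the basalt flow → the siltstone → the coal seam → the chalk bed → the ash layer.

the conglomerate, the clay lens, the shale bed, the basalt flow, the siltstone, the coal seam, the chalk bed, the ash layer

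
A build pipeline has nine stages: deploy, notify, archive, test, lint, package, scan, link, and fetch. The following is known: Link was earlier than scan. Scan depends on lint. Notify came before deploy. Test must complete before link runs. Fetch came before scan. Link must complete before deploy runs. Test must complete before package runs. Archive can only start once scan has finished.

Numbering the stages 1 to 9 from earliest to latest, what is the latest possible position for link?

6

Link must come before archive, deploy, and scan — 3 stages forced after it.
Everything else can be placed before link in some valid order, so link can sit as late as position 9 − 3 = 6.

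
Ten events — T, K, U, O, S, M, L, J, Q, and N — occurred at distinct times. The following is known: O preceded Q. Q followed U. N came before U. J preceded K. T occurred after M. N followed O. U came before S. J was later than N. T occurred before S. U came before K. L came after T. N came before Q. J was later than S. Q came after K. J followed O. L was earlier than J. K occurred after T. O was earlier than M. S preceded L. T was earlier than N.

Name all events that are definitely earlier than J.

L, M, N, O, S, T, U

Directly stated before J: L, N, O, and S.
M reaches J via M → T → S → J.
T reaches J via T → S → J.
U reaches J via U → S → J.
No chain forces K (or any of the others) ahead of J.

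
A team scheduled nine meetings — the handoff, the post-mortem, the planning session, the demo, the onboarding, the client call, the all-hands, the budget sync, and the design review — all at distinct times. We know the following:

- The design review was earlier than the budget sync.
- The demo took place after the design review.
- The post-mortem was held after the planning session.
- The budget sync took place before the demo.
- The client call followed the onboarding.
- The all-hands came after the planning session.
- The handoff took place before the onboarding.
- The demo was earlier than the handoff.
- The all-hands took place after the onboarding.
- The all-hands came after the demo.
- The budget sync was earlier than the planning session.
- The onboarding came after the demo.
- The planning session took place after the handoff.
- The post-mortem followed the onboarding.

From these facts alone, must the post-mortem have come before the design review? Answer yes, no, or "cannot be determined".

no

Tracing the constraints gives the design review → the demo → the onboarding → the post-mortem, so the design review must come before the post-mortem.
That means the post-mortem cannot be before the design review.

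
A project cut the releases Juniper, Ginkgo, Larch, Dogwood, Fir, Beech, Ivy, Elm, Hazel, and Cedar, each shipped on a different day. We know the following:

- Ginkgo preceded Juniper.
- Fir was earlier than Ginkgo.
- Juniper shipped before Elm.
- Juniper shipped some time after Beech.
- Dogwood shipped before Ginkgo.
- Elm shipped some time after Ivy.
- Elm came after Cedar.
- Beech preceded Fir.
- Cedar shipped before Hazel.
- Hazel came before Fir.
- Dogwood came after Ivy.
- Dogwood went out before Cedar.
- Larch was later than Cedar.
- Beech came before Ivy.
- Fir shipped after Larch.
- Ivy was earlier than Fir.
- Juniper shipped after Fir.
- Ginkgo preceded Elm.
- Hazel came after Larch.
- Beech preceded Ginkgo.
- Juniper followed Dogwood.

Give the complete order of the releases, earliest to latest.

Beech, Ivy, Dogwood, Cedar, Larch, Hazel, Fir, Ginkgo, Juniper, Elm

The constraints fix every adjacent pair, so only one ordering works:
Beech → Ivy → Dogwood → Cedar → Larch → Hazel → Fir → Ginkgo → Juniper → Elm.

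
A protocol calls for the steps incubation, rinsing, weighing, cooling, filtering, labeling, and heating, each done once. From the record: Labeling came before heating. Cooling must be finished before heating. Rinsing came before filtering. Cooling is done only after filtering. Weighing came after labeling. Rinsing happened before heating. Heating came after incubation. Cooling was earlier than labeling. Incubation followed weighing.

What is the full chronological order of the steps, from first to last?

rinsing, filtering, cooling, labeling, weighing, incubation, heating

The constraints fix every adjacent pair, so only one ordering works:
rinsing → filtering → cooling → labeling → weighing → incubation → heating.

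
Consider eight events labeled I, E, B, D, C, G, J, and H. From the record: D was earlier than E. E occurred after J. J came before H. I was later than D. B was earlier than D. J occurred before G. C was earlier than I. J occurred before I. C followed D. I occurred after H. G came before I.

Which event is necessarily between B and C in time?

Tracing the constraints gives B → D → C, so D sits after B and before C.
No other event is forced both after B and before C.

D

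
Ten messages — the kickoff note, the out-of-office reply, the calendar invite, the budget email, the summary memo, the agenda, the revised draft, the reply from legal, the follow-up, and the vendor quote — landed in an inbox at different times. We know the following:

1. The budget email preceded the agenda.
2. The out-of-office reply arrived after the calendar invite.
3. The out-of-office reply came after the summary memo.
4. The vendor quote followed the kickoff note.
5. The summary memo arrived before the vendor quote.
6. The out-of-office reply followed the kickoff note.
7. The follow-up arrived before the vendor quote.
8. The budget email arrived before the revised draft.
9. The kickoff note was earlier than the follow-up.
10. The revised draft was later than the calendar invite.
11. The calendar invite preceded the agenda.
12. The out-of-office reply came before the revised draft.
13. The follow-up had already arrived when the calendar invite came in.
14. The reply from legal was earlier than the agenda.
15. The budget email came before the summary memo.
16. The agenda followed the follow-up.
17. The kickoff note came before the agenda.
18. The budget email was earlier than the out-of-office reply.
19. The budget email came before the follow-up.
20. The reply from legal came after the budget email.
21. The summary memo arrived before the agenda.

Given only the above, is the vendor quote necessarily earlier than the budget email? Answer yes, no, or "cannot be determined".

Tracing the constraints gives the budget email → the summary memo → the vendor quote, so the budget email must come before the vendor quote.
That means the vendor quote cannot be before the budget email.

no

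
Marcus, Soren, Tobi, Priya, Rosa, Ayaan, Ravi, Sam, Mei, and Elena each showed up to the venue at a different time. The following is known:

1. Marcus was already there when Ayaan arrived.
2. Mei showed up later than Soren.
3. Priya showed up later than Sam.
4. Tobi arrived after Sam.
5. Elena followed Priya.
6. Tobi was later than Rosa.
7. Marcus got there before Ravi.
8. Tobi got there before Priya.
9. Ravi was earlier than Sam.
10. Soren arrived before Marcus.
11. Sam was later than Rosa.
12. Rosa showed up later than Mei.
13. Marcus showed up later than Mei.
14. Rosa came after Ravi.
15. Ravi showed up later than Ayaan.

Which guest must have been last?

Elena

Every other guest has a chain of constraints placing them before Elena, so Elena is last.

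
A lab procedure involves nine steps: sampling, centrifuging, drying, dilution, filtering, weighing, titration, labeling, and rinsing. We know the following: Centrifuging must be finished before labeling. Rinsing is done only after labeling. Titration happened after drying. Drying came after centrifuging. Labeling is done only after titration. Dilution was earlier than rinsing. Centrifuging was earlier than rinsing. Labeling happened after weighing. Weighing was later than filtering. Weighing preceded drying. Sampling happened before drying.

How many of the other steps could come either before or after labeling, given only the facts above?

1

Forced before labeling: centrifuging, drying, filtering, sampling, titration, and weighing; forced after labeling: rinsing.
That leaves dilution with no forced order relative to labeling — 1.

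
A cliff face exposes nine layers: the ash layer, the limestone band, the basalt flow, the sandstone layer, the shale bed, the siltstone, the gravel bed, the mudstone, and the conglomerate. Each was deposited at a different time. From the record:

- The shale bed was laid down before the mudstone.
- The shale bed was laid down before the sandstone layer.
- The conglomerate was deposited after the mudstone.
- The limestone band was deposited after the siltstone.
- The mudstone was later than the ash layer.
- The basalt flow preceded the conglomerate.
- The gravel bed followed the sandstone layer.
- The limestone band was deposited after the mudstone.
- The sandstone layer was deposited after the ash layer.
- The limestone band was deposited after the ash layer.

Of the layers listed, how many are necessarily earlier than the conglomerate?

Directly stated before the conglomerate: the basalt flow and the mudstone.
The ash layer reaches the conglomerate via the ash layer → the mudstone → the conglomerate.
The shale bed reaches the conglomerate via the shale bed → the mudstone → the conglomerate.
No chain forces the siltstone (or any of the others) ahead of the conglomerate.
That's the ash layer, the basalt flow, the mudstone, and the shale bed — 4 in all.

4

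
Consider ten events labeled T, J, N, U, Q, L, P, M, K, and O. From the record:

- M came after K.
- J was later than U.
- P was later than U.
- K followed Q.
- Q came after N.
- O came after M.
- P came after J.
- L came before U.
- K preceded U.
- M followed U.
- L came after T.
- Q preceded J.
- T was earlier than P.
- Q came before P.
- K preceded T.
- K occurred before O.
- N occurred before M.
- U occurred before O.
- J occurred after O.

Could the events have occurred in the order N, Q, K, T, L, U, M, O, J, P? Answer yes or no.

yes

Check each stated constraint against the proposed order — e.g. Q is ahead of J; Q is ahead of P. Every pair is in the required order; nothing is violated.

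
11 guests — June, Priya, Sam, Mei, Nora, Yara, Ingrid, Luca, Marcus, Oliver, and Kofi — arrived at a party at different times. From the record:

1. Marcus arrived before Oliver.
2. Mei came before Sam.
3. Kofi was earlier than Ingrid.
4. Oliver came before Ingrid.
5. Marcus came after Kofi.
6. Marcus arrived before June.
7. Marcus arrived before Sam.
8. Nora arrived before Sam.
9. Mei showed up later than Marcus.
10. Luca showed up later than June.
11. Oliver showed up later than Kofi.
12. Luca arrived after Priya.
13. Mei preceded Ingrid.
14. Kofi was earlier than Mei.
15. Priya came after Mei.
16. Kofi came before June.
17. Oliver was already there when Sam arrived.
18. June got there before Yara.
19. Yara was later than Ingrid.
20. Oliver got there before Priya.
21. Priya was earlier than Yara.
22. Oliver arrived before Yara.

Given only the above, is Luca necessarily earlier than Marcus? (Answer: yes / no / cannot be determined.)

Tracing the constraints gives Marcus → June → Luca, so Marcus must come before Luca.
That means Luca cannot be before Marcus.

no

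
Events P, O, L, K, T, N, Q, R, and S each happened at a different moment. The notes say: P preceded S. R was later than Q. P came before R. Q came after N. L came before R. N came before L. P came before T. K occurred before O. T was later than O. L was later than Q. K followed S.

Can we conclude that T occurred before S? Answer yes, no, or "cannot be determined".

Tracing the constraints gives S → K → O → T, so S must come before T.
That means T cannot be before S.

no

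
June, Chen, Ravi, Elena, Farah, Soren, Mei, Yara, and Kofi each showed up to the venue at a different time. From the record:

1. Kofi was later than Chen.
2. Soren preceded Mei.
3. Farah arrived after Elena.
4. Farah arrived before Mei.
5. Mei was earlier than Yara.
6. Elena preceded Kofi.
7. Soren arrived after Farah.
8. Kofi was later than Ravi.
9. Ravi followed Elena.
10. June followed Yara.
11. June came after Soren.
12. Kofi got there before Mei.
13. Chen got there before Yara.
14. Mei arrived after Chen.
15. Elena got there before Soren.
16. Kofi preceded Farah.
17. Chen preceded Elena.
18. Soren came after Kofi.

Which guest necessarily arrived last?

Every other guest has a chain of constraints placing them before June, so June is last.

June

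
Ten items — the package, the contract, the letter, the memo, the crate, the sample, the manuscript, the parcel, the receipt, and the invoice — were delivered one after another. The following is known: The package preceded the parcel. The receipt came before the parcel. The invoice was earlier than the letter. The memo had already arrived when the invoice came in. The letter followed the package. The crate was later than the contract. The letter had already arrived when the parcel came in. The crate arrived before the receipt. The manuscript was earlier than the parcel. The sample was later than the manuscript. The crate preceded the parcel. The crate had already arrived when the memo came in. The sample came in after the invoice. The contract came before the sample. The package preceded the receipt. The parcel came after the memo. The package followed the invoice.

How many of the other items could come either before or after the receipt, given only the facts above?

Forced before the receipt: the contract, the crate, the invoice, the memo, and the package; forced after the receipt: the parcel.
That leaves the letter, the manuscript, and the sample with no forced order relative to the receipt — 3.

3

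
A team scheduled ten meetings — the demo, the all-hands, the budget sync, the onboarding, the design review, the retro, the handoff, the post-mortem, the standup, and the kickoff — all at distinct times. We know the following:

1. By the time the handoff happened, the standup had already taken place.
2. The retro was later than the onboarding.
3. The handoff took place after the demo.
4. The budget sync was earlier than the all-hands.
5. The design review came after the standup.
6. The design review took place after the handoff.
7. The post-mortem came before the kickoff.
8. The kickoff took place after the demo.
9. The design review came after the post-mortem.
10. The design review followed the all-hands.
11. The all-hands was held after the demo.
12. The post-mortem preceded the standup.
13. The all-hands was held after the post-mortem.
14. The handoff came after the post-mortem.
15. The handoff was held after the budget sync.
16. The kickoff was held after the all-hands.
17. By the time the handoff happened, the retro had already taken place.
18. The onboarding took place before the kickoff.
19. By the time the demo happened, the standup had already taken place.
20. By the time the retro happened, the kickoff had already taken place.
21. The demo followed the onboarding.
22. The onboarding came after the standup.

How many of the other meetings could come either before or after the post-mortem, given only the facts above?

Forced after the post-mortem: the all-hands, the demo, the design review, the handoff, the kickoff, the onboarding, the retro, and the standup.
That leaves the budget sync with no forced order relative to the post-mortem — 1.

1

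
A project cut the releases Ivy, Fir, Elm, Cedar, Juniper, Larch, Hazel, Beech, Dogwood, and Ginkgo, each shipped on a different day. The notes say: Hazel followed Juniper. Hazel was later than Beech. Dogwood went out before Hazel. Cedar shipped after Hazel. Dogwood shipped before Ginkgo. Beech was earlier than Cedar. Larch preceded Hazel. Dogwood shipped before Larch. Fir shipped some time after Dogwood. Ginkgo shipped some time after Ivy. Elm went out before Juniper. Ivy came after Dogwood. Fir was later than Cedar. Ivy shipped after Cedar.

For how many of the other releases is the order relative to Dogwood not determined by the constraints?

3

Forced after Dogwood: Cedar, Fir, Ginkgo, Hazel, Ivy, and Larch.
That leaves Beech, Elm, and Juniper with no forced order relative to Dogwood — 3.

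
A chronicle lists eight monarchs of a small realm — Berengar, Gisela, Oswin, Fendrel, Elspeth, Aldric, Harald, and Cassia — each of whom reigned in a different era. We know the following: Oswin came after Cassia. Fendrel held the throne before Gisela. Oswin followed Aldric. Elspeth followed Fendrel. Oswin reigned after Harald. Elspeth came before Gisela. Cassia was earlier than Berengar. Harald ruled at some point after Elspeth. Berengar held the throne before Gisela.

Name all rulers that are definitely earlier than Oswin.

Aldric, Cassia, Elspeth, Fendrel, Harald

Directly stated before Oswin: Aldric, Cassia, and Harald.
Elspeth reaches Oswin via Elspeth → Harald → Oswin.
Fendrel reaches Oswin via Fendrel → Elspeth → Harald → Oswin.
No chain forces Gisela (or any of the others) ahead of Oswin.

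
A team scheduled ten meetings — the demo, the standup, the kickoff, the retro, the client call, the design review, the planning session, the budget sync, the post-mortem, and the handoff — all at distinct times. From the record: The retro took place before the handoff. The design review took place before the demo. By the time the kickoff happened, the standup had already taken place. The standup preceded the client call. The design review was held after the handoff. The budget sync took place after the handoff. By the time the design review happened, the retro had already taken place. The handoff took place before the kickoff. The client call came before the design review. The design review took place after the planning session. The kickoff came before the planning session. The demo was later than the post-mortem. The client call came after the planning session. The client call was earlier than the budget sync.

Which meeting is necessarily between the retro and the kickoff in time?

Tracing the constraints gives the retro → the handoff → the kickoff, so the handoff sits after the retro and before the kickoff.
No other meeting is forced both after the retro and before the kickoff.

the handoff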